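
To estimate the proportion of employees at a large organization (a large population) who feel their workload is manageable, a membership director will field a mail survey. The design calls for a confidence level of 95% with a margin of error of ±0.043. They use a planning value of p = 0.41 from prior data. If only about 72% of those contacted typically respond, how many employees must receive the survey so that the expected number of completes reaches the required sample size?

For 95% confidence, z = 1.96.
Completed interviews needed: n₀ = 1.96² × 0.2419 / 0.043² ≈ 502.59 → 503.
At a 72% response rate, contacts needed = 503 / 0.72 ≈ 698.61 → 699.

699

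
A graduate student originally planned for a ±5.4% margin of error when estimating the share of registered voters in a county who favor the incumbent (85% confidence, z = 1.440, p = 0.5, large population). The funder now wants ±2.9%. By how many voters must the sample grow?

439

At ±5.4%: n = 1.440² × 0.2500 / 0.054² ≈ 177.78 → 178.
At ±2.9%: n = 1.440² × 0.2500 / 0.029² ≈ 616.41 → 617.
Additional respondents: 617 − 178 = 439.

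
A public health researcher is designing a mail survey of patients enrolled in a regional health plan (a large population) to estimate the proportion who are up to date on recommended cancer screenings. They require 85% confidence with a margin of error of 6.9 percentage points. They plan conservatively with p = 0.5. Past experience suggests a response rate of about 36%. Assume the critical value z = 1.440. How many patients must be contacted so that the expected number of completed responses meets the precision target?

303

Completed interviews needed: n₀ = 1.440² × 0.2500 / 0.069² ≈ 108.88 → 109.
At a 36% response rate, contacts needed = 109 / 0.36 ≈ 302.78 → 303.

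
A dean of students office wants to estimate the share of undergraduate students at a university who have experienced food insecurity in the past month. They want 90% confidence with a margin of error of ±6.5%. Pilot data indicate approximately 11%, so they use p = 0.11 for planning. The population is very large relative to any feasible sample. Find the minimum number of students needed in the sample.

For 90% confidence, z = 1.645.
With p = 0.11, p(1−p) = 0.0979.
n = z²·p(1−p)/E² = 1.645² × 0.0979 / 0.065² = 2.7060 × 0.0979 / 0.004225 ≈ 62.70.
Rounding up gives n = 63.

63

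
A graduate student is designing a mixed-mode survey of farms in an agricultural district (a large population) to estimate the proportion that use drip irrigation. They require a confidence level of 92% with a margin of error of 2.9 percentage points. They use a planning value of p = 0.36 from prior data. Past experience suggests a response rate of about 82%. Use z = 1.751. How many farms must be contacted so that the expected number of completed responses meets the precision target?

Completed interviews needed: n₀ = 1.751² × 0.2304 / 0.029² ≈ 839.96 → 840.
At an 82% response rate, contacts needed = 840 / 0.82 ≈ 1024.39 → 1025.

1025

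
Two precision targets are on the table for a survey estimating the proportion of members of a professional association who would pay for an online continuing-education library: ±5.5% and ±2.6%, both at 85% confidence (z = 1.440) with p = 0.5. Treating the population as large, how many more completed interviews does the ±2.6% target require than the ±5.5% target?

At ±5.5%: n = 1.440² × 0.2500 / 0.055² ≈ 171.37 → 172.
At ±2.6%: n = 1.440² × 0.2500 / 0.026² ≈ 766.86 → 767.
Additional respondents: 767 − 172 = 595.

595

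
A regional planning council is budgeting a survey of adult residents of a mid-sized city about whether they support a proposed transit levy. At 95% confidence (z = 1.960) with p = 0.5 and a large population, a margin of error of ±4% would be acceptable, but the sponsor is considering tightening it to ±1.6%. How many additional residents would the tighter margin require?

At ±4%: n = 1.960² × 0.2500 / 0.040² ≈ 600.25 → 601.
At ±1.6%: n = 1.960² × 0.2500 / 0.016² ≈ 3751.56 → 3752.
Additional respondents: 3752 − 601 = 3151.

3151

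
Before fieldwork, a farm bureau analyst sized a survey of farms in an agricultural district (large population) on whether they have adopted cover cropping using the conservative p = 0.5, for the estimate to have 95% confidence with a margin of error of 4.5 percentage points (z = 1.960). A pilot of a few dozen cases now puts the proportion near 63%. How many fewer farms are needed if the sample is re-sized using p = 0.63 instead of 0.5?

32

Conservative (p = 0.5): n = 1.960² × 0.25 / 0.045² ≈ 474.27 → 475.
Using p = 0.63: p(1−p) = 0.2331, so n = 1.960² × 0.2331 / 0.045² ≈ 442.21 → 443.
Reduction: 475 − 443 = 32.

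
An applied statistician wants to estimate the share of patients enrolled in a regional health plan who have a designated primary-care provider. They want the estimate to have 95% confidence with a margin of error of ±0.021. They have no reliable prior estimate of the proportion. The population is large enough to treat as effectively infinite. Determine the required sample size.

For 95% confidence, z = 1.960.
With no prior estimate, use p = 0.5, giving p(1−p) = 0.25.
n = z²·p(1−p)/E² = 1.960² × 0.2500 / 0.021² = 3.8416 × 0.2500 / 0.000441 ≈ 2177.78.
Rounding up gives n = 2178.

2178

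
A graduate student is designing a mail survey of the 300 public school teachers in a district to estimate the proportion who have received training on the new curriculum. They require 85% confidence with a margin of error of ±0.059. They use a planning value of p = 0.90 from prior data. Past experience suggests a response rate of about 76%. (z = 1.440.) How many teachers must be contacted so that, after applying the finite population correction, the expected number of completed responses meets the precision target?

Completed interviews needed (unadjusted): n₀ = 1.440² × 0.0900 / 0.059² ≈ 53.61 → 54.
FPC for N = 300: n = 54 / (1 + 53/300) = 54 / 1.1767 ≈ 45.89 → 46.
At a 76% response rate, contacts needed = 46 / 0.76 ≈ 60.53 → 61.

61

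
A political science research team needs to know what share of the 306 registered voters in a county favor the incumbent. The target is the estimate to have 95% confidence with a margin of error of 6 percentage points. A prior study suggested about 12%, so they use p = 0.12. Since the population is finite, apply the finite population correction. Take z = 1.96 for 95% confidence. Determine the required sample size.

83

Unadjusted: n₀ = 1.96² × 0.12 × 0.88 / 0.060² ≈ 112.69, so n₀ = 113.
Finite population correction with N = 306: n = n₀ / (1 + (n₀−1)/N) = 113 / (1 + 112/306) = 113 / 1.3660 ≈ 82.72.
Rounding up, n = 83.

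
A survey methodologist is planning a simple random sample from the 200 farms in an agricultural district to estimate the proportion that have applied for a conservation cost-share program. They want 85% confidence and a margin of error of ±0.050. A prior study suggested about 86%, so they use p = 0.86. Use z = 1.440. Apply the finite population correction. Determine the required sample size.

Unadjusted: n₀ = 1.440² × 0.86 × 0.14 / 0.050² ≈ 99.86, so n₀ = 100.
Finite population correction with N = 200: n = n₀ / (1 + (n₀−1)/N) = 100 / (1 + 99/200) = 100 / 1.4950 ≈ 66.89.
Rounding up, n = 67.

67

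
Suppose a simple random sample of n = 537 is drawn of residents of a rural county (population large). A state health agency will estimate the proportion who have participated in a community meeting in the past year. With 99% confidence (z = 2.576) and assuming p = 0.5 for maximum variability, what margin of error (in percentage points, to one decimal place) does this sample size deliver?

SE(p̂) = √[p(1−p)/n] = √[0.2500/537] = 0.02158.
E = z × SE = 2.576 × 0.02158 = 0.05558, or 5.6 percentage points.

5.6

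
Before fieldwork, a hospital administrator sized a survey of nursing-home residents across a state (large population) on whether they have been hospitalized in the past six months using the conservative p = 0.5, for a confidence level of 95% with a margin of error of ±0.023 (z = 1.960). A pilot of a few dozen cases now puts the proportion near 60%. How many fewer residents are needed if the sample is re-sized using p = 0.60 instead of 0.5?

73

Conservative (p = 0.5): n = 1.960² × 0.25 / 0.023² ≈ 1815.50 → 1816.
Using p = 0.60: p(1−p) = 0.2400, so n = 1.960² × 0.2400 / 0.023² ≈ 1742.88 → 1743.
Reduction: 1816 − 1743 = 73.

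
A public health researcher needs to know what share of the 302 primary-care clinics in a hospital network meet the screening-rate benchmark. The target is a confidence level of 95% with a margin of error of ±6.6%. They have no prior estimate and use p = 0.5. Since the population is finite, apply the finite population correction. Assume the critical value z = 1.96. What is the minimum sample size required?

Unadjusted: n₀ = 1.96² × 0.50 × 0.50 / 0.066² ≈ 220.48, so n₀ = 221.
Finite population correction with N = 302: n = n₀ / (1 + (n₀−1)/N) = 221 / (1 + 220/302) = 221 / 1.7285 ≈ 127.86.
Rounding up, n = 128.

128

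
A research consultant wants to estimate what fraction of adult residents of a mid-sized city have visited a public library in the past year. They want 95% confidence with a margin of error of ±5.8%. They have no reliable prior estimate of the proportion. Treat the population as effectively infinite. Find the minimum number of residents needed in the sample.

For 95% confidence, z = 1.960.
With no prior estimate, use p = 0.5, giving p(1−p) = 0.25.
n = z²·p(1−p)/E² = 1.960² × 0.2500 / 0.058² = 3.8416 × 0.2500 / 0.003364 ≈ 285.49.
Rounding up gives n = 286.

286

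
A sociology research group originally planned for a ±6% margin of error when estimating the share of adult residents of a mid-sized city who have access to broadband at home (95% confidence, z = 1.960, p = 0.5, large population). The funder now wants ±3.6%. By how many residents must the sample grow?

At ±6%: n = 1.960² × 0.2500 / 0.060² ≈ 266.78 → 267.
At ±3.6%: n = 1.960² × 0.2500 / 0.036² ≈ 741.05 → 742.
Additional respondents: 742 − 267 = 475.

475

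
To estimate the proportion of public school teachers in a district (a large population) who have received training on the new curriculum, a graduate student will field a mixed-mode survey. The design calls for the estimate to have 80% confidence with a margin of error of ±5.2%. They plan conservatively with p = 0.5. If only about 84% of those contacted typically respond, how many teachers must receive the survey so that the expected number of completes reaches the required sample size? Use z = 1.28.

Completed interviews needed: n₀ = 1.28² × 0.2500 / 0.052² ≈ 151.48 → 152.
At an 84% response rate, contacts needed = 152 / 0.84 ≈ 180.95 → 181.

181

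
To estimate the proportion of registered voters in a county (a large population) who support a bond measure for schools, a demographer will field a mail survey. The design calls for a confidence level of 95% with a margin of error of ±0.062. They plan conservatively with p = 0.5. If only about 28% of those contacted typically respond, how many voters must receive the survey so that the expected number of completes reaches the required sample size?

For 95% confidence, z = 1.960.
Completed interviews needed: n₀ = 1.960² × 0.2500 / 0.062² ≈ 249.84 → 250.
At a 28% response rate, contacts needed = 250 / 0.28 ≈ 892.86 → 893.

893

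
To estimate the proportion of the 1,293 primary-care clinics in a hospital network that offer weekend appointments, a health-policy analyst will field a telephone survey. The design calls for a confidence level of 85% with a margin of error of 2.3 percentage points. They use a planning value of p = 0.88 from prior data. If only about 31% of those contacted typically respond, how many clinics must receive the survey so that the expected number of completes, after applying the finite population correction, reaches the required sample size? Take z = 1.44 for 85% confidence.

1013

Completed interviews needed (unadjusted): n₀ = 1.44² × 0.1056 / 0.023² ≈ 413.94 → 414.
FPC for N = 1,293: n = 414 / (1 + 413/1293) = 414 / 1.3194 ≈ 313.78 → 314.
At a 31% response rate, contacts needed = 314 / 0.31 ≈ 1012.90 → 1013.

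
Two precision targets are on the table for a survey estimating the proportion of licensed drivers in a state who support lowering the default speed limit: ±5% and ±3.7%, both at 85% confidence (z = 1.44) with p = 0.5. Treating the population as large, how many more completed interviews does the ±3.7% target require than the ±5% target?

At ±5%: n = 1.44² × 0.2500 / 0.050² ≈ 207.36 → 208.
At ±3.7%: n = 1.44² × 0.2500 / 0.037² ≈ 378.67 → 379.
Additional respondents: 379 − 208 = 171.

171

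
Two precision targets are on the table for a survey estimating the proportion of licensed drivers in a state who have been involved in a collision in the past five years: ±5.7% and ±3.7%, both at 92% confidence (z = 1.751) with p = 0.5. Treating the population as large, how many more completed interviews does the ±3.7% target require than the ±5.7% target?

At ±5.7%: n = 1.751² × 0.2500 / 0.057² ≈ 235.92 → 236.
At ±3.7%: n = 1.751² × 0.2500 / 0.037² ≈ 559.90 → 560.
Additional respondents: 560 − 236 = 324.

324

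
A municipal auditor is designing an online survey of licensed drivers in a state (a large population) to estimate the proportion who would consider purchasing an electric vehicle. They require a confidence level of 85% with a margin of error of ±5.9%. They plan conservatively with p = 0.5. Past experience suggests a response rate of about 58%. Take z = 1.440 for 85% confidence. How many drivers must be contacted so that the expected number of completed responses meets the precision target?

Completed interviews needed: n₀ = 1.440² × 0.2500 / 0.059² ≈ 148.92 → 149.
At a 58% response rate, contacts needed = 149 / 0.58 ≈ 256.90 → 257.

257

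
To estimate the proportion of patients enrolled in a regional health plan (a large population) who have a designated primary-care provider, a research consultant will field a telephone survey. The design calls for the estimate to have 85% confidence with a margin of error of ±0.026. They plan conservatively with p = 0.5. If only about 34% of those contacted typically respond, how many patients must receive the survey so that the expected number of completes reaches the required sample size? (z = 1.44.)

Completed interviews needed: n₀ = 1.44² × 0.2500 / 0.026² ≈ 766.86 → 767.
At a 34% response rate, contacts needed = 767 / 0.34 ≈ 2255.88 → 2256.

2256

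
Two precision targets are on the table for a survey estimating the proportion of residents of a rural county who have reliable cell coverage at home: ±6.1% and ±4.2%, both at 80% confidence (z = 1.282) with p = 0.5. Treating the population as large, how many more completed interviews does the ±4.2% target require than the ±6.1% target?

At ±6.1%: n = 1.282² × 0.2500 / 0.061² ≈ 110.42 → 111.
At ±4.2%: n = 1.282² × 0.2500 / 0.042² ≈ 232.93 → 233.
Additional respondents: 233 − 111 = 122.

122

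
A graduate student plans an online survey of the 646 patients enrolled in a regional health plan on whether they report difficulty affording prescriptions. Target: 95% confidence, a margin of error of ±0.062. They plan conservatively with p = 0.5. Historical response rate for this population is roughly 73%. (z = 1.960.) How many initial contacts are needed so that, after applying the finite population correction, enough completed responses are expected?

Completed interviews needed (unadjusted): n₀ = 1.960² × 0.2500 / 0.062² ≈ 249.84 → 250.
FPC for N = 646: n = 250 / (1 + 249/646) = 250 / 1.3854 ≈ 180.45 → 181.
At a 73% response rate, contacts needed = 181 / 0.73 ≈ 247.95 → 248.

248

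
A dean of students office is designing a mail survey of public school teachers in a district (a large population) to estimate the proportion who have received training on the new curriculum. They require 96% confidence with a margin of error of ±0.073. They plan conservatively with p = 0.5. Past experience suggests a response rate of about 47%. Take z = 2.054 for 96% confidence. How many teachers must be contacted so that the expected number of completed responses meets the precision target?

Completed interviews needed: n₀ = 2.054² × 0.2500 / 0.073² ≈ 197.92 → 198.
At a 47% response rate, contacts needed = 198 / 0.47 ≈ 421.28 → 422.

422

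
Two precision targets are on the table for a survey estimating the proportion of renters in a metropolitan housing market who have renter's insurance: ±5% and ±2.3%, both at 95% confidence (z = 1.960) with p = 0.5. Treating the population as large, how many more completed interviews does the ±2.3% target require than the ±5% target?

1431

At ±5%: n = 1.960² × 0.2500 / 0.050² ≈ 384.16 → 385.
At ±2.3%: n = 1.960² × 0.2500 / 0.023² ≈ 1815.50 → 1816.
Additional respondents: 1816 − 385 = 1431.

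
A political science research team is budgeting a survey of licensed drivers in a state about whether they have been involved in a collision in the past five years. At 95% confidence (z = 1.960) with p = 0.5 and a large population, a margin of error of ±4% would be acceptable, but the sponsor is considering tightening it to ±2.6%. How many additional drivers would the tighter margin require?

820

At ±4%: n = 1.960² × 0.2500 / 0.040² ≈ 600.25 → 601.
At ±2.6%: n = 1.960² × 0.2500 / 0.026² ≈ 1420.71 → 1421.
Additional respondents: 1421 − 601 = 820.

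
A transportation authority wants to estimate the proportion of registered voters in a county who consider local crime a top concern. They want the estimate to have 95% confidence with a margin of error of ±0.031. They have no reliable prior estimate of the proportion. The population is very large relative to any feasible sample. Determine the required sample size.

1000

For 95% confidence, z = 1.960.
With no prior estimate, use p = 0.5, giving p(1−p) = 0.25.
n = z²·p(1−p)/E² = 1.960² × 0.2500 / 0.031² = 3.8416 × 0.2500 / 0.000961 ≈ 999.38.
Rounding up gives n = 1000.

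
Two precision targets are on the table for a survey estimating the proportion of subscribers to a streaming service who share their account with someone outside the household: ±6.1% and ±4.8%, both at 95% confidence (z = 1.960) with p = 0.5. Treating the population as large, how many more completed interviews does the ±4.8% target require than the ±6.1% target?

158

At ±6.1%: n = 1.960² × 0.2500 / 0.061² ≈ 258.10 → 259.
At ±4.8%: n = 1.960² × 0.2500 / 0.048² ≈ 416.84 → 417.
Additional respondents: 417 − 259 = 158.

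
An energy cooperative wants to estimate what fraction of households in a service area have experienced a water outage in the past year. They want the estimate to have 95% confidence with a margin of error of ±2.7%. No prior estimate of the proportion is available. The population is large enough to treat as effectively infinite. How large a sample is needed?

For 95% confidence, z = 1.960.
With no prior estimate, use p = 0.5, giving p(1−p) = 0.25.
n = z²·p(1−p)/E² = 1.960² × 0.2500 / 0.027² = 3.8416 × 0.2500 / 0.000729 ≈ 1317.42.
Rounding up gives n = 1318.

1318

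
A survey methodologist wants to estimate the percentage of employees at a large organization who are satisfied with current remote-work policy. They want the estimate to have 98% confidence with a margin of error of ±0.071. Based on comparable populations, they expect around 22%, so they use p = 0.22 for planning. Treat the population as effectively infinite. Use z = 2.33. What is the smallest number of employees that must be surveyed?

With p = 0.22, p(1−p) = 0.1716.
n = z²·p(1−p)/E² = 2.33² × 0.1716 / 0.071² = 5.4289 × 0.1716 / 0.005041 ≈ 184.80.
Rounding up gives n = 185.

185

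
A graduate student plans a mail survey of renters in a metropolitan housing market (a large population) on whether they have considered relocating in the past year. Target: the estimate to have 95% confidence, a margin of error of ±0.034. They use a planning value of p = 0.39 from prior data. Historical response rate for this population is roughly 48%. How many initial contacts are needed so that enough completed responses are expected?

For 95% confidence, z = 1.960.
Completed interviews needed: n₀ = 1.960² × 0.2379 / 0.034² ≈ 790.59 → 791.
At a 48% response rate, contacts needed = 791 / 0.48 ≈ 1647.92 → 1648.

1648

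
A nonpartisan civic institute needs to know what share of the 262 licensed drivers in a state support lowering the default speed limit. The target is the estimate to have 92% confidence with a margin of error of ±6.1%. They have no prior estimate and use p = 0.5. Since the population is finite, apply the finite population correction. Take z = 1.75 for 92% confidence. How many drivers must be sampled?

116

Unadjusted: n₀ = 1.75² × 0.50 × 0.50 / 0.061² ≈ 205.76, so n₀ = 206.
Finite population correction with N = 262: n = n₀ / (1 + (n₀−1)/N) = 206 / (1 + 205/262) = 206 / 1.7824 ≈ 115.57.
Rounding up, n = 116.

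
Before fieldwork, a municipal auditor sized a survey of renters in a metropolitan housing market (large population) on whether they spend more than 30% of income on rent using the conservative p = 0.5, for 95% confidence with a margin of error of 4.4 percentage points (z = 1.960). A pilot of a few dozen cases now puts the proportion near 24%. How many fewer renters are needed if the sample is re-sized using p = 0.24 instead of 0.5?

135

Conservative (p = 0.5): n = 1.960² × 0.25 / 0.044² ≈ 496.07 → 497.
Using p = 0.24: p(1−p) = 0.1824, so n = 1.960² × 0.1824 / 0.044² ≈ 361.94 → 362.
Reduction: 497 − 362 = 135.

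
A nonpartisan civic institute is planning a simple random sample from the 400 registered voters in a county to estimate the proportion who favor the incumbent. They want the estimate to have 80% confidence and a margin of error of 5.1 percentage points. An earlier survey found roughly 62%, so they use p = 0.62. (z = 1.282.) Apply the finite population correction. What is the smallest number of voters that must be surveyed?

109

Unadjusted: n₀ = 1.282² × 0.62 × 0.38 / 0.051² ≈ 148.87, so n₀ = 149.
Finite population correction with N = 400: n = n₀ / (1 + (n₀−1)/N) = 149 / (1 + 148/400) = 149 / 1.3700 ≈ 108.76.
Rounding up, n = 109.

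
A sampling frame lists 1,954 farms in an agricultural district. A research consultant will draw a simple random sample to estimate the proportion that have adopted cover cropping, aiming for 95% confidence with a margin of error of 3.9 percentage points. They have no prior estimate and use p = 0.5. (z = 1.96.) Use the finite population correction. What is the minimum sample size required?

Unadjusted: n₀ = 1.96² × 0.50 × 0.50 / 0.039² ≈ 631.43, so n₀ = 632.
Finite population correction with N = 1,954: n = n₀ / (1 + (n₀−1)/N) = 632 / (1 + 631/1954) = 632 / 1.3229 ≈ 477.73.
Rounding up, n = 478.

478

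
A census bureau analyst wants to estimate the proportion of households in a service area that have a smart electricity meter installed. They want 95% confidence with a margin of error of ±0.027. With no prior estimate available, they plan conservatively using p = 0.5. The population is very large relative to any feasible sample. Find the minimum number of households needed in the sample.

1318

For 95% confidence, z = 1.960.
With p = 0.5, p(1−p) = 0.25.
n = z²·p(1−p)/E² = 1.960² × 0.2500 / 0.027² = 3.8416 × 0.2500 / 0.000729 ≈ 1317.42.
Rounding up gives n = 1318.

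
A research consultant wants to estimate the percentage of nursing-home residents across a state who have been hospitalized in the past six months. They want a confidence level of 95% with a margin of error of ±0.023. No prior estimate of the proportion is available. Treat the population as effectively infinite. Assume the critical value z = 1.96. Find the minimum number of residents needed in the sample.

1816

With no prior estimate, use p = 0.5, giving p(1−p) = 0.25.
n = z²·p(1−p)/E² = 1.96² × 0.2500 / 0.023² = 3.8416 × 0.2500 / 0.000529 ≈ 1815.50.
Rounding up gives n = 1816.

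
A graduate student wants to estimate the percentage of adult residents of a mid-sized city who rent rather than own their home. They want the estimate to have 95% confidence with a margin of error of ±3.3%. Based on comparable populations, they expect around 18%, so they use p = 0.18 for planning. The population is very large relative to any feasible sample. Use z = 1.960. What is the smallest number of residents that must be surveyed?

With p = 0.18, p(1−p) = 0.1476.
n = z²·p(1−p)/E² = 1.960² × 0.1476 / 0.033² = 3.8416 × 0.1476 / 0.001089 ≈ 520.68.
Rounding up gives n = 521.

521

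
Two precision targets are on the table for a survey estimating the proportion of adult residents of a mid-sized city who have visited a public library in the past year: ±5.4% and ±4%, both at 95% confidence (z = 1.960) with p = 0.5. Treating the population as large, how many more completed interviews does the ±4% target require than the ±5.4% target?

271

At ±5.4%: n = 1.960² × 0.2500 / 0.054² ≈ 329.36 → 330.
At ±4%: n = 1.960² × 0.2500 / 0.040² ≈ 600.25 → 601.
Additional respondents: 601 − 330 = 271.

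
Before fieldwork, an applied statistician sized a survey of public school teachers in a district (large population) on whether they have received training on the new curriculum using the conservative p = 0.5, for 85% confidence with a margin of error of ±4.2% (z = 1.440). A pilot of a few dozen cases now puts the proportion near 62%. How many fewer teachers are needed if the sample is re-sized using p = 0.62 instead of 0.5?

17

Conservative (p = 0.5): n = 1.440² × 0.25 / 0.042² ≈ 293.88 → 294.
Using p = 0.62: p(1−p) = 0.2356, so n = 1.440² × 0.2356 / 0.042² ≈ 276.95 → 277.
Reduction: 294 − 277 = 17.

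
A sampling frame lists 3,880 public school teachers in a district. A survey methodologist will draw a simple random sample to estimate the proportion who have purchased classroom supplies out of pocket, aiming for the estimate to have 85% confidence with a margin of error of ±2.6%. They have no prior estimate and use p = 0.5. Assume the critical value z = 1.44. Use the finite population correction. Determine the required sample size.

641

Unadjusted: n₀ = 1.44² × 0.50 × 0.50 / 0.026² ≈ 766.86, so n₀ = 767.
Finite population correction with N = 3,880: n = n₀ / (1 + (n₀−1)/N) = 767 / (1 + 766/3880) = 767 / 1.1974 ≈ 640.54.
Rounding up, n = 641.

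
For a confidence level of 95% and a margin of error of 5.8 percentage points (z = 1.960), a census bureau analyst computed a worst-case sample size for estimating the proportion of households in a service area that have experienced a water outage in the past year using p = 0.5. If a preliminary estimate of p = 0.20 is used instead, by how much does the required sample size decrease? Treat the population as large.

Conservative (p = 0.5): n = 1.960² × 0.25 / 0.058² ≈ 285.49 → 286.
Using p = 0.20: p(1−p) = 0.1600, so n = 1.960² × 0.1600 / 0.058² ≈ 182.72 → 183.
Reduction: 286 − 183 = 103.

103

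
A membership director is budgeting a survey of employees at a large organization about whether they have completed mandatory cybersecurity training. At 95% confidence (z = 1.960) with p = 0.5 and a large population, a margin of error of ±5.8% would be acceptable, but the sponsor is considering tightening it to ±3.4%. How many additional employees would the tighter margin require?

545

At ±5.8%: n = 1.960² × 0.2500 / 0.058² ≈ 285.49 → 286.
At ±3.4%: n = 1.960² × 0.2500 / 0.034² ≈ 830.80 → 831.
Additional respondents: 831 − 286 = 545.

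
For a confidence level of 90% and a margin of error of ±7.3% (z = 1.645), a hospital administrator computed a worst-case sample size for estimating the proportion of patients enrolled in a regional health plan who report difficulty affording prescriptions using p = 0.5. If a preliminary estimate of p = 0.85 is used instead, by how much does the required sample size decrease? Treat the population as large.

62

Conservative (p = 0.5): n = 1.645² × 0.25 / 0.073² ≈ 126.95 → 127.
Using p = 0.85: p(1−p) = 0.1275, so n = 1.645² × 0.1275 / 0.073² ≈ 64.74 → 65.
Reduction: 127 − 65 = 62.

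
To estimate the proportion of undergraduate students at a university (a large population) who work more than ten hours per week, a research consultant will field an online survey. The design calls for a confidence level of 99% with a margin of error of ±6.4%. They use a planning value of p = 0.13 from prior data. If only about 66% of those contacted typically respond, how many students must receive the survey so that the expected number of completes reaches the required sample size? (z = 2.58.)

Completed interviews needed: n₀ = 2.58² × 0.1131 / 0.064² ≈ 183.80 → 184.
At a 66% response rate, contacts needed = 184 / 0.66 ≈ 278.79 → 279.

279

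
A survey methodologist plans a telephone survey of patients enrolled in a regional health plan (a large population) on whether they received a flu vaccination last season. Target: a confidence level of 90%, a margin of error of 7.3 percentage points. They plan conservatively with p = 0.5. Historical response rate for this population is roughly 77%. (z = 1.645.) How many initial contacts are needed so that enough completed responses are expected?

165

Completed interviews needed: n₀ = 1.645² × 0.2500 / 0.073² ≈ 126.95 → 127.
At a 77% response rate, contacts needed = 127 / 0.77 ≈ 164.94 → 165.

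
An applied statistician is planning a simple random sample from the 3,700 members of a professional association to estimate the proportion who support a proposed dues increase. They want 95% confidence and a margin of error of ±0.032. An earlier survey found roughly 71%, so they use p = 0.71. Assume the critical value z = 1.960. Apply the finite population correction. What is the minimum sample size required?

Unadjusted: n₀ = 1.960² × 0.71 × 0.29 / 0.032² ≈ 772.45, so n₀ = 773.
Finite population correction with N = 3,700: n = n₀ / (1 + (n₀−1)/N) = 773 / (1 + 772/3700) = 773 / 1.2086 ≈ 639.56.
Rounding up, n = 640.

640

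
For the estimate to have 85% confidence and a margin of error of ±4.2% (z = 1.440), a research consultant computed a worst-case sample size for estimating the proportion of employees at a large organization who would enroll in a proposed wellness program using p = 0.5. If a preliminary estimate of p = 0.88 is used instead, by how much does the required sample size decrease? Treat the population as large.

Conservative (p = 0.5): n = 1.440² × 0.25 / 0.042² ≈ 293.88 → 294.
Using p = 0.88: p(1−p) = 0.1056, so n = 1.440² × 0.1056 / 0.042² ≈ 124.13 → 125.
Reduction: 294 − 125 = 169.

169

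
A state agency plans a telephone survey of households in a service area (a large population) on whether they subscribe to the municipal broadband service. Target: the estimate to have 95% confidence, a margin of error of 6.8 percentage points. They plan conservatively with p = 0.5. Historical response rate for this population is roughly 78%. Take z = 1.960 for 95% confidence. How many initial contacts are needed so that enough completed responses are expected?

267

Completed interviews needed: n₀ = 1.960² × 0.2500 / 0.068² ≈ 207.70 → 208.
At a 78% response rate, contacts needed = 208 / 0.78 ≈ 266.67 → 267.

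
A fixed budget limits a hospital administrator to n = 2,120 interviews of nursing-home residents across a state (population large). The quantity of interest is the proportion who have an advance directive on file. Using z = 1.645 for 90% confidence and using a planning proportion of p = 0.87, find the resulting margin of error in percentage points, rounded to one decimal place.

SE(p̂) = √[p(1−p)/n] = √[0.1131/2120] = 0.00730.
E = z × SE = 1.645 × 0.00730 = 0.01202, or 1.2 percentage points.

1.2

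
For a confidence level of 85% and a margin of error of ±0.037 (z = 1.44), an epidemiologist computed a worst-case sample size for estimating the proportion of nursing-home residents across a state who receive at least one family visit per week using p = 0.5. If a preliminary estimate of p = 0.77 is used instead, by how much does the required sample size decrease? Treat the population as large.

Conservative (p = 0.5): n = 1.44² × 0.25 / 0.037² ≈ 378.67 → 379.
Using p = 0.77: p(1−p) = 0.1771, so n = 1.44² × 0.1771 / 0.037² ≈ 268.25 → 269.
Reduction: 379 − 269 = 110.

110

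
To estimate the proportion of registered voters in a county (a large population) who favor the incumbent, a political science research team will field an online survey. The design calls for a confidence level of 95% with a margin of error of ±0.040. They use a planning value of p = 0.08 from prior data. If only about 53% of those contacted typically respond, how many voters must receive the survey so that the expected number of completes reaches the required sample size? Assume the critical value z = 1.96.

334

Completed interviews needed: n₀ = 1.96² × 0.0736 / 0.040² ≈ 176.71 → 177.
At a 53% response rate, contacts needed = 177 / 0.53 ≈ 333.96 → 334.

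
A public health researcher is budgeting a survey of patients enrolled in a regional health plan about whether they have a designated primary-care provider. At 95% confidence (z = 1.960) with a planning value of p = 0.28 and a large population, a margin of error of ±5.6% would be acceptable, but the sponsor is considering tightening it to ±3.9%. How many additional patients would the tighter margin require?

263

At ±5.6%: n = 1.960² × 0.2016 / 0.056² ≈ 246.96 → 247.
At ±3.9%: n = 1.960² × 0.2016 / 0.039² ≈ 509.18 → 510.
Additional respondents: 510 − 247 = 263.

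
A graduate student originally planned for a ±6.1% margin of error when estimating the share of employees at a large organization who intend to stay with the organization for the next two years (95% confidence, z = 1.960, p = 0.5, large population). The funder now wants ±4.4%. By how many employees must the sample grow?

At ±6.1%: n = 1.960² × 0.2500 / 0.061² ≈ 258.10 → 259.
At ±4.4%: n = 1.960² × 0.2500 / 0.044² ≈ 496.07 → 497.
Additional respondents: 497 − 259 = 238.

238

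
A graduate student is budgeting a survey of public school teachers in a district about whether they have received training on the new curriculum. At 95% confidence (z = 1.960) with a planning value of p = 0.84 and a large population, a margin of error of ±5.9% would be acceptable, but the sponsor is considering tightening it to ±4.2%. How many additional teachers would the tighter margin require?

At ±5.9%: n = 1.960² × 0.1344 / 0.059² ≈ 148.32 → 149.
At ±4.2%: n = 1.960² × 0.1344 / 0.042² ≈ 292.69 → 293.
Additional respondents: 293 − 149 = 144.

144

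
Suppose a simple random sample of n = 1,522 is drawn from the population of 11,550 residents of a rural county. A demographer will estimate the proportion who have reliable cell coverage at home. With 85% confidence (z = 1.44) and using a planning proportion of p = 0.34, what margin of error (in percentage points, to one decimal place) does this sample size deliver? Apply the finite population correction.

Finite-population factor: (N−n)/(N−1) = (11550−1522)/(11550−1) = 0.8683.
SE(p̂) = √[p(1−p)/n · (N−n)/(N−1)] = √[0.2244/1522 × 0.8683] = 0.01131.
E = z × SE = 1.44 × 0.01131 = 0.01629 ≈ 1.6 percentage points.

1.6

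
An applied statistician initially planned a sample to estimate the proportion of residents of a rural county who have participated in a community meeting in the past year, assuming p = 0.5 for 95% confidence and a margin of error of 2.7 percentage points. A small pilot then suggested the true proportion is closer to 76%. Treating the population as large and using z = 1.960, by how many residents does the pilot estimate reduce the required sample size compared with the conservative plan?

356

Conservative (p = 0.5): n = 1.960² × 0.25 / 0.027² ≈ 1317.42 → 1318.
Using p = 0.76: p(1−p) = 0.1824, so n = 1.960² × 0.1824 / 0.027² ≈ 961.19 → 962.
Reduction: 1318 − 962 = 356.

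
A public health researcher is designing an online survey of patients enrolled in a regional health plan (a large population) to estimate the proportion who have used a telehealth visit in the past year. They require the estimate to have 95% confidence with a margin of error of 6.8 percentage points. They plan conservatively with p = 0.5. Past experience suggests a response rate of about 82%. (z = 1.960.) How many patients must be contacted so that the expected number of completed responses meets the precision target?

254

Completed interviews needed: n₀ = 1.960² × 0.2500 / 0.068² ≈ 207.70 → 208.
At an 82% response rate, contacts needed = 208 / 0.82 ≈ 253.66 → 254.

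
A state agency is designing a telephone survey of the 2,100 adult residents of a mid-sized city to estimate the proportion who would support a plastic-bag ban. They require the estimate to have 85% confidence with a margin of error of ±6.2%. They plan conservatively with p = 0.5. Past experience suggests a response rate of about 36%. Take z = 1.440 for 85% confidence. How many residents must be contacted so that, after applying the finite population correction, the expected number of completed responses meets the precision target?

353

Completed interviews needed (unadjusted): n₀ = 1.440² × 0.2500 / 0.062² ≈ 134.86 → 135.
FPC for N = 2,100: n = 135 / (1 + 134/2100) = 135 / 1.0638 ≈ 126.90 → 127.
At a 36% response rate, contacts needed = 127 / 0.36 ≈ 352.78 → 353.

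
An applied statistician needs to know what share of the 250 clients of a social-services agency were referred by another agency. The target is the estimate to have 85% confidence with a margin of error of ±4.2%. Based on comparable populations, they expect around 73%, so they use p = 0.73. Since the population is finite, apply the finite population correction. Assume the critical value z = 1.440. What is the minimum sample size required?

121

Unadjusted: n₀ = 1.440² × 0.73 × 0.27 / 0.042² ≈ 231.69, so n₀ = 232.
Finite population correction with N = 250: n = n₀ / (1 + (n₀−1)/N) = 232 / (1 + 231/250) = 232 / 1.9240 ≈ 120.58.
Rounding up, n = 121.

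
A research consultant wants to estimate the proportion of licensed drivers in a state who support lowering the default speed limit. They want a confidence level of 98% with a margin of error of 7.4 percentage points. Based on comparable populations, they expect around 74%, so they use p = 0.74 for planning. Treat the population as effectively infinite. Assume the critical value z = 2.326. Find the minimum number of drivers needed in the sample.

191

With p = 0.74, p(1−p) = 0.1924.
n = z²·p(1−p)/E² = 2.326² × 0.1924 / 0.074² = 5.4103 × 0.1924 / 0.005476 ≈ 190.09.
Rounding up gives n = 191.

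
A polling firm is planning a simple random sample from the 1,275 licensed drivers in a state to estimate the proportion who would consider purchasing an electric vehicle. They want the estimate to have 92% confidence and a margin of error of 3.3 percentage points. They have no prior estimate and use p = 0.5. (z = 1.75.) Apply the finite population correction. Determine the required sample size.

Unadjusted: n₀ = 1.75² × 0.50 × 0.50 / 0.033² ≈ 703.05, so n₀ = 704.
Finite population correction with N = 1,275: n = n₀ / (1 + (n₀−1)/N) = 704 / (1 + 703/1275) = 704 / 1.5514 ≈ 453.79.
Rounding up, n = 454.

454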